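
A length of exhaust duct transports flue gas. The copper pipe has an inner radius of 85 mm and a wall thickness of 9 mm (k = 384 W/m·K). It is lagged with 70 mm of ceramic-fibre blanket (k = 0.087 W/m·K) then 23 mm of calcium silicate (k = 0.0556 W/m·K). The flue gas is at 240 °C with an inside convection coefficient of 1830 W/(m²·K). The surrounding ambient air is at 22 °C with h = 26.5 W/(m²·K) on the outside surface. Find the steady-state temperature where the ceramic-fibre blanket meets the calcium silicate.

Radial resistances (cylindrical: R_cond = ln(r_o/r_i)/(2πkL), R_conv = 1/(h·2πrL)):
R_inner film = 1/(h_i·2πr₁L) = 1/(1830×2π×0.085×1) = 0.001023 K/W
R_copper pipe wall = ln(94/85)/(2π×384×1) = 4.171×10^-5 K/W
R_ceramic-fibre blanket = ln(164/94)/(2π×0.087×1) = 1.018 K/W
R_calcium silicate = ln(187/164)/(2π×0.0556×1) = 0.3757 K/W
R_outer film = 1/(h_o·2πr_oL) = 1/(26.5×2π×0.187×1) = 0.03212 K/W
R_total = 1.427 K/W
Q = ΔT/R_total = 218/1.427
Q = 153 W/m
T_interface = T_inner − Q·ΣR(inner→interface) = 240 − 153×1.019

T ≈ 84.3 °C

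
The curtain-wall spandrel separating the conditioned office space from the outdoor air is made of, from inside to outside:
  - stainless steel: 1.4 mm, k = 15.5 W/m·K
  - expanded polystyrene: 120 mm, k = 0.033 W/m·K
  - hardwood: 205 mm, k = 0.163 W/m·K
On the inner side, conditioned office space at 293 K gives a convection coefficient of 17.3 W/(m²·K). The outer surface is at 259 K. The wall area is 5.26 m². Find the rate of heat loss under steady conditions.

Treating each layer as a thermal resistance in series:
R_inner film = 1/(h_i·A) = 1/(17.3×5.26) = 0.01099 K/W
R_stainless steel = L/(kA) = 0.0014/(15.5×5.26) = 1.717×10^-5 K/W
R_expanded polystyrene = L/(kA) = 0.12/(0.033×5.26) = 0.6913 K/W
R_hardwood = L/(kA) = 0.205/(0.163×5.26) = 0.2391 K/W
R_total = 0.9414 K/W
Q = ΔT / R_total = 34 / 0.9414

Q ≈ 36.1 W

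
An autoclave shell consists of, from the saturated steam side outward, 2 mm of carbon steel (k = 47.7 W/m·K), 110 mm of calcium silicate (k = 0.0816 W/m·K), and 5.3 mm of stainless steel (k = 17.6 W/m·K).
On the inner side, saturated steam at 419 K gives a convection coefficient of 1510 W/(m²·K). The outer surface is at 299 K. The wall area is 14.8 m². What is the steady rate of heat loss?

Q ≈ 1320 W

Treating each layer as a thermal resistance in series:
R_inner film = 1/(h_i·A) = 1/(1510×14.8) = 4.475×10^-5 K/W
R_carbon steel = L/(kA) = 0.002/(47.7×14.8) = 2.833×10^-6 K/W
R_calcium silicate = L/(kA) = 0.11/(0.0816×14.8) = 0.09108 K/W
R_stainless steel = L/(kA) = 0.0053/(17.6×14.8) = 2.035×10^-5 K/W
R_total = 0.09115 K/W
Q = ΔT / R_total = 120 / 0.09115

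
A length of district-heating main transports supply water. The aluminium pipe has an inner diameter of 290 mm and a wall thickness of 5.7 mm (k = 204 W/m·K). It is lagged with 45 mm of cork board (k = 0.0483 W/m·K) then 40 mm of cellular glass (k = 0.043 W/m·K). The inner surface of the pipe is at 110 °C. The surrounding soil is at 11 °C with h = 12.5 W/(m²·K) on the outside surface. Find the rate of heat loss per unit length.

For a radial system each layer contributes R = ln(r_out/r_in)/(2πkL); films add R = 1/(hA).
R_aluminium pipe wall = ln(150.7/145)/(2π×204×1) = 3.008×10^-5 K/W
R_cork board = ln(195.7/150.7)/(2π×0.0483×1) = 0.861 K/W
R_cellular glass = ln(235.7/195.7)/(2π×0.043×1) = 0.6884 K/W
R_outer film = 1/(h_o·2πr_oL) = 1/(12.5×2π×0.2357×1) = 0.05402 K/W
R_total = 1.603 K/W
Q = ΔT/R_total = 99/1.603

q′ ≈ 61.7 W/m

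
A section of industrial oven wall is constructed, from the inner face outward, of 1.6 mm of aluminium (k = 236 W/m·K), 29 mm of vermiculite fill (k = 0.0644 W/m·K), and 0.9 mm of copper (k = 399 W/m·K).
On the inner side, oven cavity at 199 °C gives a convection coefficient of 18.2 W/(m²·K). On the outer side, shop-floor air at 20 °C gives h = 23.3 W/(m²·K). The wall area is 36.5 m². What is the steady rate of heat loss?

Model the wall as resistances in series:
R_inner film = 1/(h_i·A) = 1/(18.2×36.5) = 0.001505 K/W
R_aluminium = L/(kA) = 0.0016/(236×36.5) = 1.857×10^-7 K/W
R_vermiculite fill = L/(kA) = 0.029/(0.0644×36.5) = 0.01234 K/W
R_copper = L/(kA) = 0.0009/(399×36.5) = 6.18×10^-8 K/W
R_outer film = 1/(h_o·A) = 1/(23.3×36.5) = 0.001176 K/W
R_total = 0.01502 K/W
Q = ΔT / R_total = 179 / 0.01502

Q ≈ 11900 W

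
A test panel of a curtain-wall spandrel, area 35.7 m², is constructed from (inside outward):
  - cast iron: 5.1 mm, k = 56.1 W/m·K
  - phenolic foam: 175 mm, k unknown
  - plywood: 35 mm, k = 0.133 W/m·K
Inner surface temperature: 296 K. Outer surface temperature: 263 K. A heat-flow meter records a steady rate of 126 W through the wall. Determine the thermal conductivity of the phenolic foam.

Thermal resistances in series:
R_cast iron = L/(kA) = 0.0051/(56.1×35.7) = 2.546×10^-6 K/W
R_plywood = L/(kA) = 0.035/(0.133×35.7) = 0.007371 K/W
Sum of known resistances R_other = 0.007374 K/W
Total R = ΔT/Q = 33/126 = 0.2619 K/W
R_phenolic foam = R_total − R_other = 0.2545 K/W
k = L/(R·A) = 0.175/(0.2545×35.7)

k ≈ 0.0193 W/(m·K)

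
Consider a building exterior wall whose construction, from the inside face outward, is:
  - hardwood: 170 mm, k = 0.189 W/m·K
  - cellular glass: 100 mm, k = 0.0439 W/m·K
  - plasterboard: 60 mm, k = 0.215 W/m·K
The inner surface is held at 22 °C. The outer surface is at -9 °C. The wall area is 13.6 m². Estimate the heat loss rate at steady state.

Q ≈ 122 W

Using the resistance-network approach (series):
R_hardwood = L/(kA) = 0.17/(0.189×13.6) = 0.06614 K/W
R_cellular glass = L/(kA) = 0.1/(0.0439×13.6) = 0.1675 K/W
R_plasterboard = L/(kA) = 0.06/(0.215×13.6) = 0.02052 K/W
R_total = 0.2542 K/W
Q = ΔT / R_total = 31 / 0.2542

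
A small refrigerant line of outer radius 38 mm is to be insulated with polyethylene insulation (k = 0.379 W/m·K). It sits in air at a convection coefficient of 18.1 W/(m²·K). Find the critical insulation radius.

For a cylinder r_cr = k/h = 0.379/18.1
r_cr = 20.9 mm; since the bare radius (38 mm) is above r_cr, any added insulation will reduce heat loss.

r_cr ≈ 20.9 mm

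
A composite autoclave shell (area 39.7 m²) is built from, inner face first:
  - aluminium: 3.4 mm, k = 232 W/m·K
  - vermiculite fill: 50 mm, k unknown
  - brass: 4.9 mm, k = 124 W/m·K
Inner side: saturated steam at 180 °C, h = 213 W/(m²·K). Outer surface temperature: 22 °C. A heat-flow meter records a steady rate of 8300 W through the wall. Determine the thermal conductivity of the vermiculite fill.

k ≈ 0.0666 W/(m·K)

Model the wall as resistances in series:
R_inner film = 1/(h_i·A) = 1/(213×39.7) = 1.183×10^-4 K/W
R_aluminium = L/(kA) = 0.0034/(232×39.7) = 3.691×10^-7 K/W
R_brass = L/(kA) = 0.0049/(124×39.7) = 9.954×10^-7 K/W
Sum of known resistances R_other = 1.196×10^-4 K/W
Total R = ΔT/Q = 158/8300 = 0.01904 K/W
R_vermiculite fill = R_total − R_other = 0.01892 K/W
k = L/(R·A) = 0.05/(0.01892×39.7)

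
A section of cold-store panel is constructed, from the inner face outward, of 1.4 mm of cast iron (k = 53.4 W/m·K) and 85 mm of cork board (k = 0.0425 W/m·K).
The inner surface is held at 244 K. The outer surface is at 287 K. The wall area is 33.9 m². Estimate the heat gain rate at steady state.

Thermal resistances in series:
R_cast iron = L/(kA) = 0.0014/(53.4×33.9) = 7.734×10^-7 K/W
R_cork board = L/(kA) = 0.085/(0.0425×33.9) = 0.059 K/W
R_total = 0.059 K/W
Q = ΔT / R_total = 43 / 0.059

Q ≈ 729 W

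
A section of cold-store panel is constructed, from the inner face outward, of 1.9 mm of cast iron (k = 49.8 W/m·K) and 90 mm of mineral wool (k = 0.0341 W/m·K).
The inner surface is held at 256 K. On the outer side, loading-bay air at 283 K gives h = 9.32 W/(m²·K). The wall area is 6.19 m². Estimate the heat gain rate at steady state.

Series thermal resistances:
R_cast iron = L/(kA) = 0.0019/(49.8×6.19) = 6.164×10^-6 K/W
R_mineral wool = L/(kA) = 0.09/(0.0341×6.19) = 0.4264 K/W
R_outer film = 1/(h_o·A) = 1/(9.32×6.19) = 0.01733 K/W
R_total = 0.4437 K/W
Q = ΔT / R_total = 27 / 0.4437

Q ≈ 60.8 W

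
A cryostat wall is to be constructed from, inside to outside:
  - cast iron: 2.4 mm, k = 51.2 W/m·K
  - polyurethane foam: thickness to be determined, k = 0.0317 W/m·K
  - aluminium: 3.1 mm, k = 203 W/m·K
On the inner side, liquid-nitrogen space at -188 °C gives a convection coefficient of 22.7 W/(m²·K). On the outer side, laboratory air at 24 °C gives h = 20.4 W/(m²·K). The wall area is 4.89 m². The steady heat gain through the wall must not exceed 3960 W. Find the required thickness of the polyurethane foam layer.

L ≈ 5.35 mm

Model the wall as resistances in series:
R_inner film = 1/(h_i·A) = 1/(22.7×4.89) = 0.009009 K/W
R_cast iron = L/(kA) = 0.0024/(51.2×4.89) = 9.586×10^-6 K/W
R_aluminium = L/(kA) = 0.0031/(203×4.89) = 3.123×10^-6 K/W
R_outer film = 1/(h_o·A) = 1/(20.4×4.89) = 0.01002 K/W
Sum of the known resistances R_other = 0.01905 K/W
Required total resistance R_tot = ΔT/Q_allow = 212/3960 = 0.05354 K/W
R_polyurethane foam = R_tot − R_other = 0.03449 K/W
L = R·k·A = 0.03449×0.0317×4.89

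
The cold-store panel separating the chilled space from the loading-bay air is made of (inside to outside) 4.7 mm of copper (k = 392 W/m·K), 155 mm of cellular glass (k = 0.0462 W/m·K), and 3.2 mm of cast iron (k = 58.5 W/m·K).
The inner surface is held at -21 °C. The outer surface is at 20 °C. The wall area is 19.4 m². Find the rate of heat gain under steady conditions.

Treating each layer as a thermal resistance in series:
R_copper = L/(kA) = 0.0047/(392×19.4) = 6.18×10^-7 K/W
R_cellular glass = L/(kA) = 0.155/(0.0462×19.4) = 0.1729 K/W
R_cast iron = L/(kA) = 0.0032/(58.5×19.4) = 2.82×10^-6 K/W
R_total = 0.1729 K/W
Q = ΔT / R_total = 41 / 0.1729

Q ≈ 237 W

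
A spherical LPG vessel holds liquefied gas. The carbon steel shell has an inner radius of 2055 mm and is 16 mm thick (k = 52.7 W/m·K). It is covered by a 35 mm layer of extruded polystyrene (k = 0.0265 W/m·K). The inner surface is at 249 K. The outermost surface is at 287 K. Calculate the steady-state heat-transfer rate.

For a spherical shell R = (1/r₁ − 1/r₂)/(4πk); film R = 1/(h·4πr²). In series:
R_carbon steel shell = (1/2.055 − 1/2.071)/(4π×52.7) = 5.677×10^-6 K/W
R_extruded polystyrene = (1/2.071 − 1/2.106)/(4π×0.0265) = 0.0241 K/W
R_total = 0.0241 K/W
Q = ΔT/R_total = 38/0.0241

Q ≈ 1580 W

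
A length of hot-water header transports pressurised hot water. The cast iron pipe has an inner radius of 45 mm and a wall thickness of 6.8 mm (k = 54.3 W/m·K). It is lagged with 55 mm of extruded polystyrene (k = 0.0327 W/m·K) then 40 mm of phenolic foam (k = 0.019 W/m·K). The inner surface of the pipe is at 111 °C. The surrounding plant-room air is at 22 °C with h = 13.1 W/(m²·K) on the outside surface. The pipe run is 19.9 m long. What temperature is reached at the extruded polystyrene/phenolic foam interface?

Per-layer cylindrical resistances, series-summed:
R_cast iron pipe wall = ln(51.8/45)/(2π×54.3×19.9) = 2.073×10^-5 K/W
R_extruded polystyrene = ln(106.8/51.8)/(2π×0.0327×19.9) = 0.177 K/W
R_phenolic foam = ln(146.8/106.8)/(2π×0.019×19.9) = 0.1339 K/W
R_outer film = 1/(h_o·2πr_oL) = 1/(13.1×2π×0.1468×19.9) = 0.004159 K/W
R_total = 0.3151 K/W
Q = ΔT/R_total = 89/0.3151
Q = 282 W
T_interface = T_inner − Q·ΣR(inner→interface) = 111 − 282×0.177

T ≈ 61 °C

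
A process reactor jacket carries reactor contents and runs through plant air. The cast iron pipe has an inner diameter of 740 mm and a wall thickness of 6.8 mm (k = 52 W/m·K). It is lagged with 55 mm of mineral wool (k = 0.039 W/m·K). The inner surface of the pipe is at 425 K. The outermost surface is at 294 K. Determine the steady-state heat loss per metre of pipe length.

q′ ≈ 236 W/m

For a radial system each layer contributes R = ln(r_out/r_in)/(2πkL); films add R = 1/(hA).
R_cast iron pipe wall = ln(376.8/370)/(2π×52×1) = 5.574×10^-5 K/W
R_mineral wool = ln(431.8/376.8)/(2π×0.039×1) = 0.556 K/W
R_total = 0.5561 K/W
Q = ΔT/R_total = 131/0.5561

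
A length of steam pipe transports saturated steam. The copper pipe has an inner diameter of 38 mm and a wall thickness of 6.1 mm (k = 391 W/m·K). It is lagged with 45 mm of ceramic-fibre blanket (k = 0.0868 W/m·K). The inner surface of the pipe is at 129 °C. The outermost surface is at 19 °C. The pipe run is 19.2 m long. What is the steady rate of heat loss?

Per-layer cylindrical resistances, series-summed:
R_copper pipe wall = ln(25.1/19)/(2π×391×19.2) = 5.903×10^-6 K/W
R_ceramic-fibre blanket = ln(70.1/25.1)/(2π×0.0868×19.2) = 0.09808 K/W
R_total = 0.09809 K/W
Q = ΔT/R_total = 110/0.09809

Q ≈ 1120 W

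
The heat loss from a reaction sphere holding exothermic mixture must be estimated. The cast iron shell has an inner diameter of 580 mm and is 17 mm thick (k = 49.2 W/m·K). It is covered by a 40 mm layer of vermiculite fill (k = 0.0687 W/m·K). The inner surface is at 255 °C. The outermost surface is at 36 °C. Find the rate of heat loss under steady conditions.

Q ≈ 503 W

Spherical conduction: R = (1/r_in − 1/r_out)/(4πk) per layer; series-sum.
R_cast iron shell = (1/0.29 − 1/0.307)/(4π×49.2) = 3.088×10^-4 K/W
R_vermiculite fill = (1/0.307 − 1/0.347)/(4π×0.0687) = 0.4349 K/W
R_total = 0.4352 K/W
Q = ΔT/R_total = 219/0.4352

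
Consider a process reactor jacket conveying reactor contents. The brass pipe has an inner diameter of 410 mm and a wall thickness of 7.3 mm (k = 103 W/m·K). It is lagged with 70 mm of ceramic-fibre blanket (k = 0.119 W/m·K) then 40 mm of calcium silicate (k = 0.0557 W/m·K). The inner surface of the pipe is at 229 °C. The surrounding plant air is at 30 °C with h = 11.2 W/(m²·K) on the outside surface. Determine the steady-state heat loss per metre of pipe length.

q′ ≈ 248 W/m

Cylindrical conduction, so R = ln(r₂/r₁)/(2πkL) per layer, in series:
R_brass pipe wall = ln(212.3/205)/(2π×103×1) = 5.407×10^-5 K/W
R_ceramic-fibre blanket = ln(282.3/212.3)/(2π×0.119×1) = 0.3811 K/W
R_calcium silicate = ln(322.3/282.3)/(2π×0.0557×1) = 0.3786 K/W
R_outer film = 1/(h_o·2πr_oL) = 1/(11.2×2π×0.3223×1) = 0.04409 K/W
R_total = 0.8039 K/W
Q = ΔT/R_total = 199/0.8039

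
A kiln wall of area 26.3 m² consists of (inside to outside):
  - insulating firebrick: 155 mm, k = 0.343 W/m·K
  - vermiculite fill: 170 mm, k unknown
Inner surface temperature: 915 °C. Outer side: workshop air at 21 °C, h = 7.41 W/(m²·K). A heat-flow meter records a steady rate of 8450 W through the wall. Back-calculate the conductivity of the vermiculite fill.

k ≈ 0.0774 W/(m·K)

Treating each layer as a thermal resistance in series:
R_insulating firebrick = L/(kA) = 0.155/(0.343×26.3) = 0.01718 K/W
R_outer film = 1/(h_o·A) = 1/(7.41×26.3) = 0.005131 K/W
Sum of known resistances R_other = 0.02231 K/W
Total R = ΔT/Q = 894/8450 = 0.1058 K/W
R_vermiculite fill = R_total − R_other = 0.08349 K/W
k = L/(R·A) = 0.17/(0.08349×26.3)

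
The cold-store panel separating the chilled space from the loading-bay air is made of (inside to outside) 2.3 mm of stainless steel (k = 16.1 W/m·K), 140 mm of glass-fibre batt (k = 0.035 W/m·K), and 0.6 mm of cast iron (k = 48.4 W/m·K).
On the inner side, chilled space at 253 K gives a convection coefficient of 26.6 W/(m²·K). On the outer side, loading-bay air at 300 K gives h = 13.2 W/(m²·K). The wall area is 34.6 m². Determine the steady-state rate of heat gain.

Q ≈ 395 W

Treating each layer as a thermal resistance in series:
R_inner film = 1/(h_i·A) = 1/(26.6×34.6) = 0.001087 K/W
R_stainless steel = L/(kA) = 0.0023/(16.1×34.6) = 4.129×10^-6 K/W
R_glass-fibre batt = L/(kA) = 0.14/(0.035×34.6) = 0.1156 K/W
R_cast iron = L/(kA) = 0.0006/(48.4×34.6) = 3.583×10^-7 K/W
R_outer film = 1/(h_o·A) = 1/(13.2×34.6) = 0.00219 K/W
R_total = 0.1189 K/W
Q = ΔT / R_total = 47 / 0.1189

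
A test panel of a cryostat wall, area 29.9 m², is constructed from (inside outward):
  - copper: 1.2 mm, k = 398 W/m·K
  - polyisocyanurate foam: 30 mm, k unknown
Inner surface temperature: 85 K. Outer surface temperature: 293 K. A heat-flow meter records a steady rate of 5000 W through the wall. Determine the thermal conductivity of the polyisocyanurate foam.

k ≈ 0.0241 W/(m·K)

Thermal resistances in series:
R_copper = L/(kA) = 0.0012/(398×29.9) = 1.008×10^-7 K/W
Sum of known resistances R_other = 1.008×10^-7 K/W
Total R = ΔT/Q = 208/5000 = 0.0416 K/W
R_polyisocyanurate foam = R_total − R_other = 0.0416 K/W
k = L/(R·A) = 0.03/(0.0416×29.9)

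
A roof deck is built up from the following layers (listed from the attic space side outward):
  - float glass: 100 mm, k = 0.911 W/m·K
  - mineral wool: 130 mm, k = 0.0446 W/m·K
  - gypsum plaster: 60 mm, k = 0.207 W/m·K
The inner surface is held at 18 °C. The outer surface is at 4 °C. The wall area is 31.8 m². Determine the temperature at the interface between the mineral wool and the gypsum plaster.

Using the resistance-network approach (series):
R_float glass = L/(kA) = 0.1/(0.911×31.8) = 0.003452 K/W
R_mineral wool = L/(kA) = 0.13/(0.0446×31.8) = 0.09166 K/W
R_gypsum plaster = L/(kA) = 0.06/(0.207×31.8) = 0.009115 K/W
R_total = 0.1042 K/W;  Q = ΔT/R_total = 14/0.1042 = 134.3 W
T_interface = T_inner − Q·ΣR(inner→interface) = 18 − 134×0.09511

T ≈ 5.22 °C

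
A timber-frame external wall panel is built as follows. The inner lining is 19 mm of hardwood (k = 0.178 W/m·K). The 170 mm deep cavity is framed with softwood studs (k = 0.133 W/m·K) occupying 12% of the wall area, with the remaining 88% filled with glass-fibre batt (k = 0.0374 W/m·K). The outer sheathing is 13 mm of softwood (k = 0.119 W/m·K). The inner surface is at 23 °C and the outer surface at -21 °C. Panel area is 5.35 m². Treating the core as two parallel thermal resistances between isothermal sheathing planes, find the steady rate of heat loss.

Sheathing layers in series; stud and cavity paths in parallel between them.
R_inner = 0.019/(0.178×5.35) = 0.01995 K/W
R_stud  = 0.17/(0.133×0.12×5.35) = 1.991 K/W
R_cav   = 0.17/(0.0374×0.88×5.35) = 0.9655 K/W
1/R_core = 1/R_stud + 1/R_cav → R_core = 0.6502 K/W
R_outer = 0.013/(0.119×5.35) = 0.02042 K/W
R_total = 0.6906 K/W
Q = ΔT/R_total = 44/0.6906

Q ≈ 63.7 W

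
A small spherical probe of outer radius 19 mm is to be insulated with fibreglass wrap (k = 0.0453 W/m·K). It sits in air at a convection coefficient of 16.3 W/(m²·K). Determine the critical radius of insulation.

r_cr ≈ 5.56 mm

For a sphere r_cr = 2k/h = 2×0.0453/16.3
r_cr = 5.56 mm; since the bare radius (19 mm) is above r_cr, any added insulation will reduce heat loss.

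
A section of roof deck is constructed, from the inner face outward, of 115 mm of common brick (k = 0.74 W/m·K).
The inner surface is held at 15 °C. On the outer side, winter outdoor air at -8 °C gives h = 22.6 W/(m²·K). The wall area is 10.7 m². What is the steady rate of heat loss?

Q ≈ 1230 W

Thermal resistances in series:
R_common brick = L/(kA) = 0.115/(0.74×10.7) = 0.01452 K/W
R_outer film = 1/(h_o·A) = 1/(22.6×10.7) = 0.004135 K/W
R_total = 0.01866 K/W
Q = ΔT / R_total = 23 / 0.01866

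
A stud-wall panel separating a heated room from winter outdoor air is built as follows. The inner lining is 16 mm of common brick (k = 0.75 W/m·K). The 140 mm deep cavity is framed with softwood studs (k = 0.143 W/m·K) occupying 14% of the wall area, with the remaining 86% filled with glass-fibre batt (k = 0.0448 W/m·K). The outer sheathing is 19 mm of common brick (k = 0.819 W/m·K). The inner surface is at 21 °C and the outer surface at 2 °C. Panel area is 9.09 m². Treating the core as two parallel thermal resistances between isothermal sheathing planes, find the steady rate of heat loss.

Sheathing layers in series; stud and cavity paths in parallel between them.
R_inner = 0.016/(0.75×9.09) = 0.002347 K/W
R_stud  = 0.14/(0.143×0.14×9.09) = 0.7693 K/W
R_cav   = 0.14/(0.0448×0.86×9.09) = 0.3997 K/W
1/R_core = 1/R_stud + 1/R_cav → R_core = 0.2631 K/W
R_outer = 0.019/(0.819×9.09) = 0.002552 K/W
R_total = 0.268 K/W
Q = ΔT/R_total = 19/0.268

Q ≈ 70.9 W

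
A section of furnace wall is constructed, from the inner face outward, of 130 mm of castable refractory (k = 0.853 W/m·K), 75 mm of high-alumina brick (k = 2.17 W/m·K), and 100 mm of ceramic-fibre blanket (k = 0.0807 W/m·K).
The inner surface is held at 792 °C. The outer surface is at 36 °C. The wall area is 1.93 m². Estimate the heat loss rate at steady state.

Model the wall as resistances in series:
R_castable refractory = L/(kA) = 0.13/(0.853×1.93) = 0.07897 K/W
R_high-alumina brick = L/(kA) = 0.075/(2.17×1.93) = 0.01791 K/W
R_ceramic-fibre blanket = L/(kA) = 0.1/(0.0807×1.93) = 0.6421 K/W
R_total = 0.7389 K/W
Q = ΔT / R_total = 756 / 0.7389

Q ≈ 1020 W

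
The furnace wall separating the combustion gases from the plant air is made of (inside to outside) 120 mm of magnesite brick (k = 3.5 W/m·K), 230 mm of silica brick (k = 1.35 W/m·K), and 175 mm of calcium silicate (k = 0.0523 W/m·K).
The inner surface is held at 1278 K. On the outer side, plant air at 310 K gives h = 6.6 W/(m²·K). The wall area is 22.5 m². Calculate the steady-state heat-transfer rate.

Q ≈ 5880 W

Using the resistance-network approach (series):
R_magnesite brick = L/(kA) = 0.12/(3.5×22.5) = 0.001524 K/W
R_silica brick = L/(kA) = 0.23/(1.35×22.5) = 0.007572 K/W
R_calcium silicate = L/(kA) = 0.175/(0.0523×22.5) = 0.1487 K/W
R_outer film = 1/(h_o·A) = 1/(6.6×22.5) = 0.006734 K/W
R_total = 0.1645 K/W
Q = ΔT / R_total = 968 / 0.1645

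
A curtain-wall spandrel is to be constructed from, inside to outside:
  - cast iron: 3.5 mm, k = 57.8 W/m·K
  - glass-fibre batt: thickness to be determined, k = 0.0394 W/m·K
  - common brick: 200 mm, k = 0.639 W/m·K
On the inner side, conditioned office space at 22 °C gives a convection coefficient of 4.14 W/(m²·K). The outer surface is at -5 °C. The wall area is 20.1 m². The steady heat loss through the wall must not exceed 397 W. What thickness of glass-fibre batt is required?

Using the resistance-network approach (series):
R_inner film = 1/(h_i·A) = 1/(4.14×20.1) = 0.01202 K/W
R_cast iron = L/(kA) = 0.0035/(57.8×20.1) = 3.013×10^-6 K/W
R_common brick = L/(kA) = 0.2/(0.639×20.1) = 0.01557 K/W
Sum of the known resistances R_other = 0.02759 K/W
Required total resistance R_tot = ΔT/Q_allow = 27/397 = 0.06801 K/W
R_glass-fibre batt = R_tot − R_other = 0.04042 K/W
L = R·k·A = 0.04042×0.0394×20.1

L ≈ 32 mm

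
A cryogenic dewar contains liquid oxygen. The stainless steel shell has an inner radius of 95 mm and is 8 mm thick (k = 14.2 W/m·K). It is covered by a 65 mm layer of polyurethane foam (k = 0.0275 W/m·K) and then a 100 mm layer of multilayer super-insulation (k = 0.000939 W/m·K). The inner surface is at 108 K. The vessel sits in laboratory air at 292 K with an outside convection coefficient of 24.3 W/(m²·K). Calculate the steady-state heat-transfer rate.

Spherical conduction: R = (1/r_in − 1/r_out)/(4πk) per layer; series-sum.
R_stainless steel shell = (1/0.095 − 1/0.103)/(4π×14.2) = 0.004582 K/W
R_polyurethane foam = (1/0.103 − 1/0.168)/(4π×0.0275) = 10.87 K/W
R_multilayer super-insulation = (1/0.168 − 1/0.268)/(4π×0.000939) = 188.2 K/W
R_outer film = 1/(h·4πr_o²) = 1/(24.3×4π×0.268²) = 0.04559 K/W
R_total = 199.1 K/W
Q = ΔT/R_total = 184/199.1

Q ≈ 0.924 W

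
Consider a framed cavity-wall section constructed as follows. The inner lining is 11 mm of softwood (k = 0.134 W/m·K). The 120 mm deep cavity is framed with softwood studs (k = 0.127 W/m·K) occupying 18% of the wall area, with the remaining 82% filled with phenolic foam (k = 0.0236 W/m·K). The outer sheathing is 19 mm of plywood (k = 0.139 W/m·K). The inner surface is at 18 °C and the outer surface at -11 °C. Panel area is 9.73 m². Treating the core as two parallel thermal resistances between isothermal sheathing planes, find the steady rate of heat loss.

Q ≈ 92.2 W

Sheathing layers in series; stud and cavity paths in parallel between them.
R_inner = 0.011/(0.134×9.73) = 0.008437 K/W
R_stud  = 0.12/(0.127×0.18×9.73) = 0.5395 K/W
R_cav   = 0.12/(0.0236×0.82×9.73) = 0.6373 K/W
1/R_core = 1/R_stud + 1/R_cav → R_core = 0.2922 K/W
R_outer = 0.019/(0.139×9.73) = 0.01405 K/W
R_total = 0.3147 K/W
Q = ΔT/R_total = 29/0.3147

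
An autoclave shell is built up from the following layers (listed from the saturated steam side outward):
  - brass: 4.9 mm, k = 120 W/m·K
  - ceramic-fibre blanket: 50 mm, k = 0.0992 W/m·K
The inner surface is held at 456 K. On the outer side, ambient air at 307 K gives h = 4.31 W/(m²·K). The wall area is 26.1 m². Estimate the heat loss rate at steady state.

Treating each layer as a thermal resistance in series:
R_brass = L/(kA) = 0.0049/(120×26.1) = 1.564×10^-6 K/W
R_ceramic-fibre blanket = L/(kA) = 0.05/(0.0992×26.1) = 0.01931 K/W
R_outer film = 1/(h_o·A) = 1/(4.31×26.1) = 0.00889 K/W
R_total = 0.0282 K/W
Q = ΔT / R_total = 149 / 0.0282

Q ≈ 5280 W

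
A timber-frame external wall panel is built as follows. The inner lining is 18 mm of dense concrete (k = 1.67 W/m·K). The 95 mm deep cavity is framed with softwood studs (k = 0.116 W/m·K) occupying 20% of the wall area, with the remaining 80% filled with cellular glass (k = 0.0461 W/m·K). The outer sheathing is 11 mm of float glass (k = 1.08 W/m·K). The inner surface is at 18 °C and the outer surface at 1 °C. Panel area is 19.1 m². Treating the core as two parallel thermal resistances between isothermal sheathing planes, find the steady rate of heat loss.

Q ≈ 203 W

Sheathing layers in series; stud and cavity paths in parallel between them.
R_inner = 0.018/(1.67×19.1) = 5.643×10^-4 K/W
R_stud  = 0.095/(0.116×0.2×19.1) = 0.2144 K/W
R_cav   = 0.095/(0.0461×0.8×19.1) = 0.1349 K/W
1/R_core = 1/R_stud + 1/R_cav → R_core = 0.08279 K/W
R_outer = 0.011/(1.08×19.1) = 5.333×10^-4 K/W
R_total = 0.08388 K/W
Q = ΔT/R_total = 17/0.08388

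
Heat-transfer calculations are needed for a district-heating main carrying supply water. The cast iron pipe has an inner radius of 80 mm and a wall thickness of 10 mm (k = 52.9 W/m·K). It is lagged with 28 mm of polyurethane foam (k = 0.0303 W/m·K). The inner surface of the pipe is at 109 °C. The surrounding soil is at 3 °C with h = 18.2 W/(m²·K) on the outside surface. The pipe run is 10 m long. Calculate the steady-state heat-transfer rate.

Q ≈ 708 W

Cylindrical conduction, so R = ln(r₂/r₁)/(2πkL) per layer, in series:
R_cast iron pipe wall = ln(90/80)/(2π×52.9×10) = 3.544×10^-5 K/W
R_polyurethane foam = ln(118/90)/(2π×0.0303×10) = 0.1423 K/W
R_outer film = 1/(h_o·2πr_oL) = 1/(18.2×2π×0.118×10) = 0.007411 K/W
R_total = 0.1497 K/W
Q = ΔT/R_total = 106/0.1497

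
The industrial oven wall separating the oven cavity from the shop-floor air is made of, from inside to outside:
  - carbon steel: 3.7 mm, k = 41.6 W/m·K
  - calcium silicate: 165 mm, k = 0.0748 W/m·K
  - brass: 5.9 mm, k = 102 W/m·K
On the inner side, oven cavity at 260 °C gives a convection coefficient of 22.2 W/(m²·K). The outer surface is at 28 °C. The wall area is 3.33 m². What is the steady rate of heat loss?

Using the resistance-network approach (series):
R_inner film = 1/(h_i·A) = 1/(22.2×3.33) = 0.01353 K/W
R_carbon steel = L/(kA) = 0.0037/(41.6×3.33) = 2.671×10^-5 K/W
R_calcium silicate = L/(kA) = 0.165/(0.0748×3.33) = 0.6624 K/W
R_brass = L/(kA) = 0.0059/(102×3.33) = 1.737×10^-5 K/W
R_total = 0.676 K/W
Q = ΔT / R_total = 232 / 0.676

Q ≈ 343 W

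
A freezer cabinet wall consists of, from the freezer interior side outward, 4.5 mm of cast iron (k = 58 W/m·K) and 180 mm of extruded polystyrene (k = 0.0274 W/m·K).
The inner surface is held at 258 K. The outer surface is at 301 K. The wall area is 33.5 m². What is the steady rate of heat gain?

Q ≈ 219 W

Treating each layer as a thermal resistance in series:
R_cast iron = L/(kA) = 0.0045/(58×33.5) = 2.316×10^-6 K/W
R_extruded polystyrene = L/(kA) = 0.18/(0.0274×33.5) = 0.1961 K/W
R_total = 0.1961 K/W
Q = ΔT / R_total = 43 / 0.1961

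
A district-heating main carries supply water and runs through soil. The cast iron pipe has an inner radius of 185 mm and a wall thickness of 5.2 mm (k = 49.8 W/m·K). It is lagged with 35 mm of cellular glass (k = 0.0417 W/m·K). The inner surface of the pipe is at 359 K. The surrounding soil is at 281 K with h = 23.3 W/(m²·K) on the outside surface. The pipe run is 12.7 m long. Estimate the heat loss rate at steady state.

Cylindrical conduction, so R = ln(r₂/r₁)/(2πkL) per layer, in series:
R_cast iron pipe wall = ln(190.2/185)/(2π×49.8×12.7) = 6.976×10^-6 K/W
R_cellular glass = ln(225.2/190.2)/(2π×0.0417×12.7) = 0.05076 K/W
R_outer film = 1/(h_o·2πr_oL) = 1/(23.3×2π×0.2252×12.7) = 0.002388 K/W
R_total = 0.05316 K/W
Q = ΔT/R_total = 78/0.05316

Q ≈ 1470 W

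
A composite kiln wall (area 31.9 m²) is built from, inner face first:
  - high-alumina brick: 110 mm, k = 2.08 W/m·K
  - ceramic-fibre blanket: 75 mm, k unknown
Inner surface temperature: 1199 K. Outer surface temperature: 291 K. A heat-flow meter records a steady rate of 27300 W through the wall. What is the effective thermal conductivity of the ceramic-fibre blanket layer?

k ≈ 0.0744 W/(m·K)

Model the wall as resistances in series:
R_high-alumina brick = L/(kA) = 0.11/(2.08×31.9) = 0.001658 K/W
Sum of known resistances R_other = 0.001658 K/W
Total R = ΔT/Q = 908/27300 = 0.03326 K/W
R_ceramic-fibre blanket = R_total − R_other = 0.0316 K/W
k = L/(R·A) = 0.075/(0.0316×31.9)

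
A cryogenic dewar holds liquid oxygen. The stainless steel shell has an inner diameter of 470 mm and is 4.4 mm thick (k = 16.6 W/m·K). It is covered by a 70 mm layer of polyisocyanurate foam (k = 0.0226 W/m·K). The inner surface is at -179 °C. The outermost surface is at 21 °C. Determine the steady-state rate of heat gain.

Q ≈ 60.1 W

Spherical conduction: R = (1/r_in − 1/r_out)/(4πk) per layer; series-sum.
R_stainless steel shell = (1/0.235 − 1/0.2394)/(4π×16.6) = 3.749×10^-4 K/W
R_polyisocyanurate foam = (1/0.2394 − 1/0.3094)/(4π×0.0226) = 3.328 K/W
R_total = 3.328 K/W
Q = ΔT/R_total = 200/3.328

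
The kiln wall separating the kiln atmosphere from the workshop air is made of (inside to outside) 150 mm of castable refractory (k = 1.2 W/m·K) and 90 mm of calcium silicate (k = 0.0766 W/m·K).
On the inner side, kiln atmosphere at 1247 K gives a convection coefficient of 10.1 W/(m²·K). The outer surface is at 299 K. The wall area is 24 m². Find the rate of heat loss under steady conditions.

Q ≈ 16300 W

Using the resistance-network approach (series):
R_inner film = 1/(h_i·A) = 1/(10.1×24) = 0.004125 K/W
R_castable refractory = L/(kA) = 0.15/(1.2×24) = 0.005208 K/W
R_calcium silicate = L/(kA) = 0.09/(0.0766×24) = 0.04896 K/W
R_total = 0.05829 K/W
Q = ΔT / R_total = 948 / 0.05829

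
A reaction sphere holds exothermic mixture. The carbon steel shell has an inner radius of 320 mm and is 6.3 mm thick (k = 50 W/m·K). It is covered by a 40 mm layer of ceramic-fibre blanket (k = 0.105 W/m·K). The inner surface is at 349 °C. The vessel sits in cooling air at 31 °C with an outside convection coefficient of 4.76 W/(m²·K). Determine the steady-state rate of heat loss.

Each spherical layer contributes R = (1/r_i − 1/r_o)/(4πk):
R_carbon steel shell = (1/0.32 − 1/0.3263)/(4π×50) = 9.603×10^-5 K/W
R_ceramic-fibre blanket = (1/0.3263 − 1/0.3663)/(4π×0.105) = 0.2536 K/W
R_outer film = 1/(h·4πr_o²) = 1/(4.76×4π×0.3663²) = 0.1246 K/W
R_total = 0.3783 K/W
Q = ΔT/R_total = 318/0.3783

Q ≈ 841 W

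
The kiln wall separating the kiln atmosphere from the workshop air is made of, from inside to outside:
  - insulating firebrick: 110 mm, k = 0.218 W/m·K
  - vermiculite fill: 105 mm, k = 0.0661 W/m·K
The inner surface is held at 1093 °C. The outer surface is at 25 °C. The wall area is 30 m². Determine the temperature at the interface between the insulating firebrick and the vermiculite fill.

T ≈ 836 °C

Series thermal resistances:
R_insulating firebrick = L/(kA) = 0.11/(0.218×30) = 0.01682 K/W
R_vermiculite fill = L/(kA) = 0.105/(0.0661×30) = 0.05295 K/W
R_total = 0.06977 K/W;  Q = ΔT/R_total = 1068/0.06977 = 15310 W
T_interface = T_inner − Q·ΣR(inner→interface) = 1093 − 15300×0.01682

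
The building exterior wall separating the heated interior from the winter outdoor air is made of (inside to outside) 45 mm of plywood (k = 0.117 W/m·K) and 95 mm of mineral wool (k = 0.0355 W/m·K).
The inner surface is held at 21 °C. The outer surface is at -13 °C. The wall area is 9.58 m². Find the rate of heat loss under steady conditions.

Treating each layer as a thermal resistance in series:
R_plywood = L/(kA) = 0.045/(0.117×9.58) = 0.04015 K/W
R_mineral wool = L/(kA) = 0.095/(0.0355×9.58) = 0.2793 K/W
R_total = 0.3195 K/W
Q = ΔT / R_total = 34 / 0.3195

Q ≈ 106 W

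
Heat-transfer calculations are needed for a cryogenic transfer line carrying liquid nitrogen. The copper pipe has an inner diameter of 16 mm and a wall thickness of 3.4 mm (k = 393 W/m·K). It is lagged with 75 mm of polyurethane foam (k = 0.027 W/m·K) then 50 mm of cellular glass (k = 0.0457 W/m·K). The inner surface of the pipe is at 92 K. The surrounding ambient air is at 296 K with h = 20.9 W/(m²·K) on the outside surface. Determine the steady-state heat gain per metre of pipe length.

Treating each annulus and film as a series resistance:
R_copper pipe wall = ln(11.4/8)/(2π×393×1) = 1.434×10^-4 K/W
R_polyurethane foam = ln(86.4/11.4)/(2π×0.027×1) = 11.94 K/W
R_cellular glass = ln(136.4/86.4)/(2π×0.0457×1) = 1.59 K/W
R_outer film = 1/(h_o·2πr_oL) = 1/(20.9×2π×0.1364×1) = 0.05583 K/W
R_total = 13.58 K/W
Q = ΔT/R_total = 204/13.58

q′ ≈ 15 W/m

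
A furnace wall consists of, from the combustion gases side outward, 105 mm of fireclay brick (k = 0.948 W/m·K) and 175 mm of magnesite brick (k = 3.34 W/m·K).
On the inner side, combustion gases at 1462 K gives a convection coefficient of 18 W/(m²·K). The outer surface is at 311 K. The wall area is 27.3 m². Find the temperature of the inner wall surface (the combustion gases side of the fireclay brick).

T ≈ 1170 K

Series thermal resistances:
R_inner film = 1/(h_i·A) = 1/(18×27.3) = 0.002035 K/W
R_fireclay brick = L/(kA) = 0.105/(0.948×27.3) = 0.004057 K/W
R_magnesite brick = L/(kA) = 0.175/(3.34×27.3) = 0.001919 K/W
R_total = 0.008011 K/W;  Q = ΔT/R_total = 1151/0.008011 = 143700 W
T_interface = T_inner − Q·ΣR(inner→interface) = 1462 − 144000×0.002035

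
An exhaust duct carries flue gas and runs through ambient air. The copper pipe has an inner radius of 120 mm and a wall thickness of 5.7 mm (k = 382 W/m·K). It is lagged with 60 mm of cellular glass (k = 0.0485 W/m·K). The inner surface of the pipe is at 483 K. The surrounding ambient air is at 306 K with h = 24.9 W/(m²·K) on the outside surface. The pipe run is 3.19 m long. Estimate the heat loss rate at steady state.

Q ≈ 429 W

Per-layer cylindrical resistances, series-summed:
R_copper pipe wall = ln(125.7/120)/(2π×382×3.19) = 6.061×10^-6 K/W
R_cellular glass = ln(185.7/125.7)/(2π×0.0485×3.19) = 0.4014 K/W
R_outer film = 1/(h_o·2πr_oL) = 1/(24.9×2π×0.1857×3.19) = 0.01079 K/W
R_total = 0.4122 K/W
Q = ΔT/R_total = 177/0.4122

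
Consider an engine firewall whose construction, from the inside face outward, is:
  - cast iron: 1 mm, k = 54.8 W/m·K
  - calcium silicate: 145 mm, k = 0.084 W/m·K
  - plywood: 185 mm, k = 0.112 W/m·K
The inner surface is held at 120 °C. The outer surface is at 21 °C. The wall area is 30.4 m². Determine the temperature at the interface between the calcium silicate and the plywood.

Using the resistance-network approach (series):
R_cast iron = L/(kA) = 0.001/(54.8×30.4) = 6.003×10^-7 K/W
R_calcium silicate = L/(kA) = 0.145/(0.084×30.4) = 0.05678 K/W
R_plywood = L/(kA) = 0.185/(0.112×30.4) = 0.05434 K/W
R_total = 0.1111 K/W;  Q = ΔT/R_total = 99/0.1111 = 890.9 W
T_interface = T_inner − Q·ΣR(inner→interface) = 120 − 891×0.05678

T ≈ 69.4 °C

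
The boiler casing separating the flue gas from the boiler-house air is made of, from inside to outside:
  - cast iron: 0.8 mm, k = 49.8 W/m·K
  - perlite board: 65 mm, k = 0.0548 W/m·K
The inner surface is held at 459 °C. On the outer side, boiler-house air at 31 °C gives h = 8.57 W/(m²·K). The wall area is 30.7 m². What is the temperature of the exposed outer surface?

T ≈ 69.3 °C

Model the wall as resistances in series:
R_cast iron = L/(kA) = 0.0008/(49.8×30.7) = 5.233×10^-7 K/W
R_perlite board = L/(kA) = 0.065/(0.0548×30.7) = 0.03864 K/W
R_outer film = 1/(h_o·A) = 1/(8.57×30.7) = 0.003801 K/W
R_total = 0.04244 K/W;  Q = ΔT/R_total = 428/0.04244 = 10090 W
T_interface = T_inner − Q·ΣR(inner→interface) = 459 − 10100×0.03864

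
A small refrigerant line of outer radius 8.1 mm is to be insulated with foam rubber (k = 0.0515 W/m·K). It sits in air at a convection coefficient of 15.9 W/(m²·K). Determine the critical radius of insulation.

r_cr ≈ 3.24 mm

For a cylinder r_cr = k/h = 0.0515/15.9
r_cr = 3.24 mm; since the bare radius (8.1 mm) is above r_cr, any added insulation will reduce heat loss.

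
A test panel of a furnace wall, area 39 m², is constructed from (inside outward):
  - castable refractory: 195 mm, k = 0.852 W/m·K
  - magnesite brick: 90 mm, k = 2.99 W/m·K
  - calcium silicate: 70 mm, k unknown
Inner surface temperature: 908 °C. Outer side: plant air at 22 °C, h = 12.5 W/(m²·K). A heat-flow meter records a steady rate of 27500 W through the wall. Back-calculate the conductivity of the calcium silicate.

Series thermal resistances:
R_castable refractory = L/(kA) = 0.195/(0.852×39) = 0.005869 K/W
R_magnesite brick = L/(kA) = 0.09/(2.99×39) = 7.718×10^-4 K/W
R_outer film = 1/(h_o·A) = 1/(12.5×39) = 0.002051 K/W
Sum of known resistances R_other = 0.008692 K/W
Total R = ΔT/Q = 886/27500 = 0.03222 K/W
R_calcium silicate = R_total − R_other = 0.02353 K/W
k = L/(R·A) = 0.07/(0.02353×39)

k ≈ 0.0763 W/(m·K)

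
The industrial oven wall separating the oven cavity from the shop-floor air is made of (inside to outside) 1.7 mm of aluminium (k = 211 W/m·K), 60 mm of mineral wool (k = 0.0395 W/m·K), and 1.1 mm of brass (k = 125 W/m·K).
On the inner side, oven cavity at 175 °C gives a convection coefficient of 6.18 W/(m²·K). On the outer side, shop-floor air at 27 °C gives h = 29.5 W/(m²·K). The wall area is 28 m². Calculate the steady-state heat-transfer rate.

Q ≈ 2420 W

Series thermal resistances:
R_inner film = 1/(h_i·A) = 1/(6.18×28) = 0.005779 K/W
R_aluminium = L/(kA) = 0.0017/(211×28) = 2.877×10^-7 K/W
R_mineral wool = L/(kA) = 0.06/(0.0395×28) = 0.05425 K/W
R_brass = L/(kA) = 0.0011/(125×28) = 3.143×10^-7 K/W
R_outer film = 1/(h_o·A) = 1/(29.5×28) = 0.001211 K/W
R_total = 0.06124 K/W
Q = ΔT / R_total = 148 / 0.06124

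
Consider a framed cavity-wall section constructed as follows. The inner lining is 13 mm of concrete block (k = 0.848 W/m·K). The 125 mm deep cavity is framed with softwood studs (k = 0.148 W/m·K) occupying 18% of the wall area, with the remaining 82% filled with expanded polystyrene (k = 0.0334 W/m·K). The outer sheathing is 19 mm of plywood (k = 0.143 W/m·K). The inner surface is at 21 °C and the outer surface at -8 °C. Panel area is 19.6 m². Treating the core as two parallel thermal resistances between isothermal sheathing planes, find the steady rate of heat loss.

Q ≈ 231 W

Sheathing layers in series; stud and cavity paths in parallel between them.
R_inner = 0.013/(0.848×19.6) = 7.822×10^-4 K/W
R_stud  = 0.125/(0.148×0.18×19.6) = 0.2394 K/W
R_cav   = 0.125/(0.0334×0.82×19.6) = 0.2329 K/W
1/R_core = 1/R_stud + 1/R_cav → R_core = 0.118 K/W
R_outer = 0.019/(0.143×19.6) = 0.006779 K/W
R_total = 0.1256 K/W
Q = ΔT/R_total = 29/0.1256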